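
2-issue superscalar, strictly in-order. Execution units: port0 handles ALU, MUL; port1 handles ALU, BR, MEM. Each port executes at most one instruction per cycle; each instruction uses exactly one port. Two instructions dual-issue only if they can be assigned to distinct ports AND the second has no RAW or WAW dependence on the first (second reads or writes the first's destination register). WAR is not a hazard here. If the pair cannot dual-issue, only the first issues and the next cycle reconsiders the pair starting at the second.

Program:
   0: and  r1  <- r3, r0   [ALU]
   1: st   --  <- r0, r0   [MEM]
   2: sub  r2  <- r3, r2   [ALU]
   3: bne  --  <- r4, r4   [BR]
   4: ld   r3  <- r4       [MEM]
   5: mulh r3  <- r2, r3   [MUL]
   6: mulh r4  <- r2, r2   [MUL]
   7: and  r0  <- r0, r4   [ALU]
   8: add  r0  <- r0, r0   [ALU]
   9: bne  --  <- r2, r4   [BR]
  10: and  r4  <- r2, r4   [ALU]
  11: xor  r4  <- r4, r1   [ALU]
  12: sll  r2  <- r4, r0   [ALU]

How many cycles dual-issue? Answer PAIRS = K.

PAIRS = 3

  cy0 -> i0,i1 (and+st) 2-wide
  cy1 -> i2,i3 (sub+bne) 2-wide
  cy2 -> i4 (ld) RAW+WAW r3
  cy3 -> i5 (mulh) no-port MUL/MUL
  cy4 -> i6 (mulh) RAW r4
  cy5 -> i7 (and) RAW+WAW r0
  cy6 -> i8,i9 (add+bne) 2-wide
  cy7 -> i10 (and) RAW+WAW r4
  cy8 -> i11 (xor) RAW r4
  cy9 -> i12 (sll) tail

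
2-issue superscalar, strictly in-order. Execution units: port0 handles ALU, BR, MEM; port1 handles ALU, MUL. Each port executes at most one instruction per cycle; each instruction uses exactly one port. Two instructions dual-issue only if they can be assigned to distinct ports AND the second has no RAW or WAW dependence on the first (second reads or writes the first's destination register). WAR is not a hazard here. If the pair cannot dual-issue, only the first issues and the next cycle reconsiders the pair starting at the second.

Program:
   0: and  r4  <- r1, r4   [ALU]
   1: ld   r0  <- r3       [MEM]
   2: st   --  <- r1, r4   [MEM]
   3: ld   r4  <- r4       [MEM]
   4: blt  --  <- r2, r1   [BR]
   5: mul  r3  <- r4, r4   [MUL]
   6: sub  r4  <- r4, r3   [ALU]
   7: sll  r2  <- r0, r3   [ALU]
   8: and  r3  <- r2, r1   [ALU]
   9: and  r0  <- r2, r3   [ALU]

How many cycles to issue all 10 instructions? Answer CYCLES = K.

0. and+ld @i0+i1  | 2-wide
1. st @i2  | no-port MEM/MEM
2. ld @i3  | no-port MEM/BR
3. blt+mul @i4+i5  | 2-wide
4. sub+sll @i6+i7  | 2-wide
5. and @i8  | RAW r3
6. and @i9  | tail

CYCLES = 7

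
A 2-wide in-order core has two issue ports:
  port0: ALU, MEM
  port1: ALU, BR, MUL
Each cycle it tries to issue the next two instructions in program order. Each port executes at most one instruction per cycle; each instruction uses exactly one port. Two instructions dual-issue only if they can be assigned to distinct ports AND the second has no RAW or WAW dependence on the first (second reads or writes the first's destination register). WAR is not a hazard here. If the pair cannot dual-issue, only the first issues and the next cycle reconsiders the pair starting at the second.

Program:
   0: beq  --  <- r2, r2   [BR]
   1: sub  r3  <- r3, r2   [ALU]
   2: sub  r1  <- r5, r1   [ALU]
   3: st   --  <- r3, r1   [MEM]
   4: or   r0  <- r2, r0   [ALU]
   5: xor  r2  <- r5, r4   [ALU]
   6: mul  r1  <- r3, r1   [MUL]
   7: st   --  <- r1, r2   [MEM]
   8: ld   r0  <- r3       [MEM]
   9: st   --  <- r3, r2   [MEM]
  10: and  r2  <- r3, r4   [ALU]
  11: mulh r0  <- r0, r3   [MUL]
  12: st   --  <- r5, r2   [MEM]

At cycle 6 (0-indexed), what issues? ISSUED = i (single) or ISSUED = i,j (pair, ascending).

0. beq/sub @i0,i1  | dual
1. sub @i2  | RAW r1
2. st/or @i3,i4  | dual
3. xor/mul @i5,i6  | dual
4. st @i7  | no-port MEM/MEM
5. ld @i8  | no-port MEM/MEM
6. st/and @i9,i10  | dual
7. mulh/st @i11,i12  | dual

ISSUED = 9,10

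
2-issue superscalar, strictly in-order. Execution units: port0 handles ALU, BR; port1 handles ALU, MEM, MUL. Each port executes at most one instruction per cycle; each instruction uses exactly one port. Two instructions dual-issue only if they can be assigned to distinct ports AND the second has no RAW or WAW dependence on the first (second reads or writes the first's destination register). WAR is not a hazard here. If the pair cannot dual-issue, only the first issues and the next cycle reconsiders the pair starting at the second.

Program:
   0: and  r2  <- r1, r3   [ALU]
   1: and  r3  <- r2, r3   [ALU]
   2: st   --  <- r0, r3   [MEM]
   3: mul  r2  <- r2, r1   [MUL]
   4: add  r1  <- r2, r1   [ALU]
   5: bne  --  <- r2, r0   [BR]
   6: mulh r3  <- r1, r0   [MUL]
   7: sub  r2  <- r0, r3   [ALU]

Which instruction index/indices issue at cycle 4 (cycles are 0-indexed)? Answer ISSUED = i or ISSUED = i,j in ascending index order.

[0] i0  and.ALU  -- RAW r2
[1] i1  and.ALU  -- RAW r3
[2] i2  st.MEM  -- no-port MEM/MUL
[3] i3  mul.MUL  -- RAW r2
[4] i4,i5  add.ALU bne.BR  -- dual
[5] i6  mulh.MUL  -- RAW r3
[6] i7  sub.ALU  -- tail

ISSUED = 4,5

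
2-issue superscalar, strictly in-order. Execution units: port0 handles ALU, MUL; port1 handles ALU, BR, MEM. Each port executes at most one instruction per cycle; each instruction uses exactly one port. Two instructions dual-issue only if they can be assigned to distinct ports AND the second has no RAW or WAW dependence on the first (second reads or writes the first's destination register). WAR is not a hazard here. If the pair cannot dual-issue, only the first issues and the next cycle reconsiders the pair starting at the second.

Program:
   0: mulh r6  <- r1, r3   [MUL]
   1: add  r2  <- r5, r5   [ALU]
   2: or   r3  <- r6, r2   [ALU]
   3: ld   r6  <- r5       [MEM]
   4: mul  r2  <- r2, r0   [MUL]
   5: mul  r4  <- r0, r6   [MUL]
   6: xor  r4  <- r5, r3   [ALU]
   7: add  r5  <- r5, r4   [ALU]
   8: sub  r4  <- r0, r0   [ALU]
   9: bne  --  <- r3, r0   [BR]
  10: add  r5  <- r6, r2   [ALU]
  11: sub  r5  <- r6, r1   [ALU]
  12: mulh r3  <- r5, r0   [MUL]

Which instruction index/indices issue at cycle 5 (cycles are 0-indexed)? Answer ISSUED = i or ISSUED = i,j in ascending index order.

[0] i0+i1  mulh;add  -- pair
[1] i2+i3  or;ld  -- pair
[2] i4  mul  -- no-port MUL/MUL
[3] i5  mul  -- WAW r4
[4] i6  xor  -- RAW r4
[5] i7+i8  add;sub  -- pair
[6] i9+i10  bne;add  -- pair
[7] i11  sub  -- RAW r5
[8] i12  mulh  -- tail

ISSUED = 7,8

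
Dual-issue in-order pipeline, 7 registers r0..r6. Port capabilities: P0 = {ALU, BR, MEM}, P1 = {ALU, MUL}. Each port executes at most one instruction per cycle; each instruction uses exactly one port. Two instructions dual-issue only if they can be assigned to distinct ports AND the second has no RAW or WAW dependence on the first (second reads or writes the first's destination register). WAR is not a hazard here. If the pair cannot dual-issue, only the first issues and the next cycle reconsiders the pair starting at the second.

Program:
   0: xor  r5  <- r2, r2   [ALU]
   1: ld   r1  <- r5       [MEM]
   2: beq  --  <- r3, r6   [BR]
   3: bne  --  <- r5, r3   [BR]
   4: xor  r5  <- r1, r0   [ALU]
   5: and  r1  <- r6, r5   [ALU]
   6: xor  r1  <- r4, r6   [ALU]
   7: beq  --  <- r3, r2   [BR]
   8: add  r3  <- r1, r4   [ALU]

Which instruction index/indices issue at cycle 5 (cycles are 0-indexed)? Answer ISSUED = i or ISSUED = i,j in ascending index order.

#0 head=0: xor.ALU i0 RAW r5
#1 head=1: ld.MEM i1 no-port MEM/BR
#2 head=2: beq.BR i2 no-port BR/BR
#3 head=3: bne.BR/xor.ALU i3&i4 pair
#4 head=5: and.ALU i5 WAW r1
#5 head=6: xor.ALU/beq.BR i6&i7 pair
#6 head=8: add.ALU i8 tail

ISSUED = 6,7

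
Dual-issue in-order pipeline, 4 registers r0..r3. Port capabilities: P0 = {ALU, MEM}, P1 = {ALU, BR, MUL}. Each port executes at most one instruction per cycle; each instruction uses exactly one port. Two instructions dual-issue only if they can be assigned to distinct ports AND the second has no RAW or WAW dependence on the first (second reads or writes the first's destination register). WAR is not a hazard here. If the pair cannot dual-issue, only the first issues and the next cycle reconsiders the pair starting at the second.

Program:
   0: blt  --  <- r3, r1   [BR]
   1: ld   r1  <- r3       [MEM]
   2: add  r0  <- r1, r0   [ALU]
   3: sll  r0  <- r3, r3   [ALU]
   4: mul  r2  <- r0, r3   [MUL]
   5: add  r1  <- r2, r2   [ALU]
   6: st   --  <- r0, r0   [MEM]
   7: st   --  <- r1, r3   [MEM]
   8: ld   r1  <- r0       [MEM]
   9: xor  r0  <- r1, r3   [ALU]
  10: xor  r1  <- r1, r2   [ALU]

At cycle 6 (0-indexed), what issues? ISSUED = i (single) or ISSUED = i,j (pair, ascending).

ISSUED = 8

  cy0 -> i0,i1 (blt.BR;ld.MEM) dual
  cy1 -> i2 (add.ALU) WAW r0
  cy2 -> i3 (sll.ALU) RAW r0
  cy3 -> i4 (mul.MUL) RAW r2
  cy4 -> i5,i6 (add.ALU;st.MEM) dual
  cy5 -> i7 (st.MEM) no-port MEM/MEM
  cy6 -> i8 (ld.MEM) RAW r1
  cy7 -> i9,i10 (xor.ALU;xor.ALU) dual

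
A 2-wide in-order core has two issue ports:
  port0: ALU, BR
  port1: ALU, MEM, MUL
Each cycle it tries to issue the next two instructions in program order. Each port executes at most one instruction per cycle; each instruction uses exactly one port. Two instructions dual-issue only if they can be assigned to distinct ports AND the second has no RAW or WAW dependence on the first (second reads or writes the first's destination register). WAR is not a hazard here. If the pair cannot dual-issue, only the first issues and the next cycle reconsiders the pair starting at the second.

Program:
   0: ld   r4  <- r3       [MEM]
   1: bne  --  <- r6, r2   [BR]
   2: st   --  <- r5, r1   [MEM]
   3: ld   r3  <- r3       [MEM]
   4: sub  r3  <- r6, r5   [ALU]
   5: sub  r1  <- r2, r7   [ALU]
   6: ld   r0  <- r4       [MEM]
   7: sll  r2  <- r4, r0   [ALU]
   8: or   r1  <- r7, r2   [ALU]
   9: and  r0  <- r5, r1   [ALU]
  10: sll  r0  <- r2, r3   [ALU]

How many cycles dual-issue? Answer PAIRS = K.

c0: i0/i1 ld;bne  2-wide
c1: i2 st  no-port MEM/MEM
c2: i3 ld  WAW r3
c3: i4/i5 sub;sub  2-wide
c4: i6 ld  RAW r0
c5: i7 sll  RAW r2
c6: i8 or  RAW r1
c7: i9 and  WAW r0
c8: i10 sll  tail

PAIRS = 2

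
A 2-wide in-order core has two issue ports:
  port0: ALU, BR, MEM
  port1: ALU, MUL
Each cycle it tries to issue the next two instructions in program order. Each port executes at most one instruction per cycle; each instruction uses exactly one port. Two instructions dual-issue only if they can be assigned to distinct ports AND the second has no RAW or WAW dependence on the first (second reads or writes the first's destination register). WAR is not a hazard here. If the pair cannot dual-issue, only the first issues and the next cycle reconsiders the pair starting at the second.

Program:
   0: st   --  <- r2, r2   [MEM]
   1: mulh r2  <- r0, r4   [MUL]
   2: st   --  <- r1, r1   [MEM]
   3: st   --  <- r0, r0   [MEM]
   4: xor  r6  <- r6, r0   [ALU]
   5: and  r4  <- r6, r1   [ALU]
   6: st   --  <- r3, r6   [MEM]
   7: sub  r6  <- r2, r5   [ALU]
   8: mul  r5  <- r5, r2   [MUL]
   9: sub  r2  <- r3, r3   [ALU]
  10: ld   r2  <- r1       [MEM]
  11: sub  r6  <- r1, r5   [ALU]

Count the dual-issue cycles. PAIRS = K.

PAIRS = 5

[0] i0&i1  st;mulh  -- 2-wide
[1] i2  st  -- no-port MEM/MEM
[2] i3&i4  st;xor  -- 2-wide
[3] i5&i6  and;st  -- 2-wide
[4] i7&i8  sub;mul  -- 2-wide
[5] i9  sub  -- WAW r2
[6] i10&i11  ld;sub  -- 2-wide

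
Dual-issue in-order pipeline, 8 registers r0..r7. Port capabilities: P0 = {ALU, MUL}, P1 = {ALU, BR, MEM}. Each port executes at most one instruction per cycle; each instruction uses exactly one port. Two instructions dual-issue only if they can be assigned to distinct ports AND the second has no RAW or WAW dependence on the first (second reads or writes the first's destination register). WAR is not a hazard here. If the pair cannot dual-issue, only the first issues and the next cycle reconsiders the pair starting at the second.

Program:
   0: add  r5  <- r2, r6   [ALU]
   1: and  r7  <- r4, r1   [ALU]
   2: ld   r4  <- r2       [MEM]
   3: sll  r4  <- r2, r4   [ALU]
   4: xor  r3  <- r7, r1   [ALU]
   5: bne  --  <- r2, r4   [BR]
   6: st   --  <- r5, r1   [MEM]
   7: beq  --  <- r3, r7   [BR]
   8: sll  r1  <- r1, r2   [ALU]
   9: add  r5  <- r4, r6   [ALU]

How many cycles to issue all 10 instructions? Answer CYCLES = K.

CYCLES = 7

c0: i0,i1 add.ALU;and.ALU  pair
c1: i2 ld.MEM  RAW+WAW r4
c2: i3,i4 sll.ALU;xor.ALU  pair
c3: i5 bne.BR  no-port BR/MEM
c4: i6 st.MEM  no-port MEM/BR
c5: i7,i8 beq.BR;sll.ALU  pair
c6: i9 add.ALU  tail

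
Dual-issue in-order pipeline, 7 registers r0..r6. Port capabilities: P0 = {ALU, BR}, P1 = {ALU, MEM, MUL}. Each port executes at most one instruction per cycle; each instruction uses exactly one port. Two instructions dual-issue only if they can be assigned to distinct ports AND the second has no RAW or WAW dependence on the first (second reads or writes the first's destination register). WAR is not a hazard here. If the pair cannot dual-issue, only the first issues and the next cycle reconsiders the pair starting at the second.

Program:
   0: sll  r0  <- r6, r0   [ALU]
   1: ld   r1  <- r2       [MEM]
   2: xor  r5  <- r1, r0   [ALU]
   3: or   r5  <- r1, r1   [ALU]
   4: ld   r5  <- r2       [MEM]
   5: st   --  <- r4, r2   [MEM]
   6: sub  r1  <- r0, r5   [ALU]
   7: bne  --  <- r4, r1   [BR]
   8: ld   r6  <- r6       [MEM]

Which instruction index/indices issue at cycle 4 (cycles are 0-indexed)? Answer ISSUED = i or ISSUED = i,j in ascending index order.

[0] i0,i1  sll.ALU ld.MEM  -- dual
[1] i2  xor.ALU  -- WAW r5
[2] i3  or.ALU  -- WAW r5
[3] i4  ld.MEM  -- no-port MEM/MEM
[4] i5,i6  st.MEM sub.ALU  -- dual
[5] i7,i8  bne.BR ld.MEM  -- dual

ISSUED = 5,6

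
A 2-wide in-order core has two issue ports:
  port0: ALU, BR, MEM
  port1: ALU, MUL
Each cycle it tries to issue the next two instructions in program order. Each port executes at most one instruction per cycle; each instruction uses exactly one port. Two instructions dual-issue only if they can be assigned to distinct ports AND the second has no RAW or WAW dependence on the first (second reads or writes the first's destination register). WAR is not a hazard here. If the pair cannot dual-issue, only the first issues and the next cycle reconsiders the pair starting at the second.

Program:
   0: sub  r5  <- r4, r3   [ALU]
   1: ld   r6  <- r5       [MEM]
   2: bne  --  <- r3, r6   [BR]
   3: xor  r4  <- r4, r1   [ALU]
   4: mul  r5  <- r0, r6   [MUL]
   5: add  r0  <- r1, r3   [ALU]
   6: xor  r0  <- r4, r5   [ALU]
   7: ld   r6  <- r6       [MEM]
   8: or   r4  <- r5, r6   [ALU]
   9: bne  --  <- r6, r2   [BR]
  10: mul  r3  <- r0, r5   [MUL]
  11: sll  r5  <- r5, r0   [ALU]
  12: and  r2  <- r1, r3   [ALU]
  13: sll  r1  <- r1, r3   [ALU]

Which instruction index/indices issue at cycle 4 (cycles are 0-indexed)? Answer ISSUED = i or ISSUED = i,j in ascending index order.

ISSUED = 6,7

c0: i0 sub.ALU  RAW r5
c1: i1 ld.MEM  no-port MEM/BR
c2: i2+i3 bne.BR+xor.ALU  2-wide
c3: i4+i5 mul.MUL+add.ALU  2-wide
c4: i6+i7 xor.ALU+ld.MEM  2-wide
c5: i8+i9 or.ALU+bne.BR  2-wide
c6: i10+i11 mul.MUL+sll.ALU  2-wide
c7: i12+i13 and.ALU+sll.ALU  2-wide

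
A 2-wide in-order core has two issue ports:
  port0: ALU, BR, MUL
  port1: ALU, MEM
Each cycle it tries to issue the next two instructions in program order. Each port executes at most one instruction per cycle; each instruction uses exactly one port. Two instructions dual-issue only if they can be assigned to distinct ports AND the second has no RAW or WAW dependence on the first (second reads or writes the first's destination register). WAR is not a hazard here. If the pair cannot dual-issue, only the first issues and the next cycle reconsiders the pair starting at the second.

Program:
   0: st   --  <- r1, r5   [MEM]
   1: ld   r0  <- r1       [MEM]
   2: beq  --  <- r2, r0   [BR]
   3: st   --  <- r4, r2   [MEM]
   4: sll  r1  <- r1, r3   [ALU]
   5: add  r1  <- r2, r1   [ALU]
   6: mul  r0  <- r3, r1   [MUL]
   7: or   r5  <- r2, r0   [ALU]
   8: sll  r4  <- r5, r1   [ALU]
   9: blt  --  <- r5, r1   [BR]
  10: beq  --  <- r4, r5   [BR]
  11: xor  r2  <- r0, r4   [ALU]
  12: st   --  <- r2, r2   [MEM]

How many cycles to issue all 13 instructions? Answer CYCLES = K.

  cy0 -> i0 (st) no-port MEM/MEM
  cy1 -> i1 (ld) RAW r0
  cy2 -> i2+i3 (beq/st) 2-wide
  cy3 -> i4 (sll) RAW+WAW r1
  cy4 -> i5 (add) RAW r1
  cy5 -> i6 (mul) RAW r0
  cy6 -> i7 (or) RAW r5
  cy7 -> i8+i9 (sll/blt) 2-wide
  cy8 -> i10+i11 (beq/xor) 2-wide
  cy9 -> i12 (st) tail

CYCLES = 10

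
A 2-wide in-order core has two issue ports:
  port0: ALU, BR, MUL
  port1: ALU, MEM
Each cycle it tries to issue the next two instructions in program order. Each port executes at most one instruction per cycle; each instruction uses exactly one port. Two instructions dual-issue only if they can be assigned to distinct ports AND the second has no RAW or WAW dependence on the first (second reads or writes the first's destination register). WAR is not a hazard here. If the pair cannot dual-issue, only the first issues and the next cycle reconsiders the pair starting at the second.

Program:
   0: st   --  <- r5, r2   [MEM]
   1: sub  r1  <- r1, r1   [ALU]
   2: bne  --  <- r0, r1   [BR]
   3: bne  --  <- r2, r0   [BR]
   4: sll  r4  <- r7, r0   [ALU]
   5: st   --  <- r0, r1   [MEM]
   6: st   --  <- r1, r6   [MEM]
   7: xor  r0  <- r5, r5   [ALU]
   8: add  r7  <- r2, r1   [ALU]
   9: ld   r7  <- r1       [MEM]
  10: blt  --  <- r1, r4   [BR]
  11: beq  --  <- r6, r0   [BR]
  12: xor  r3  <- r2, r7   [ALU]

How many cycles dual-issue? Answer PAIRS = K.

PAIRS = 5

t=0 i0,i1:st.MEM sub.ALU ; dual
t=1 i2:bne.BR ; no-port BR/BR
t=2 i3,i4:bne.BR sll.ALU ; dual
t=3 i5:st.MEM ; no-port MEM/MEM
t=4 i6,i7:st.MEM xor.ALU ; dual
t=5 i8:add.ALU ; WAW r7
t=6 i9,i10:ld.MEM blt.BR ; dual
t=7 i11,i12:beq.BR xor.ALU ; dual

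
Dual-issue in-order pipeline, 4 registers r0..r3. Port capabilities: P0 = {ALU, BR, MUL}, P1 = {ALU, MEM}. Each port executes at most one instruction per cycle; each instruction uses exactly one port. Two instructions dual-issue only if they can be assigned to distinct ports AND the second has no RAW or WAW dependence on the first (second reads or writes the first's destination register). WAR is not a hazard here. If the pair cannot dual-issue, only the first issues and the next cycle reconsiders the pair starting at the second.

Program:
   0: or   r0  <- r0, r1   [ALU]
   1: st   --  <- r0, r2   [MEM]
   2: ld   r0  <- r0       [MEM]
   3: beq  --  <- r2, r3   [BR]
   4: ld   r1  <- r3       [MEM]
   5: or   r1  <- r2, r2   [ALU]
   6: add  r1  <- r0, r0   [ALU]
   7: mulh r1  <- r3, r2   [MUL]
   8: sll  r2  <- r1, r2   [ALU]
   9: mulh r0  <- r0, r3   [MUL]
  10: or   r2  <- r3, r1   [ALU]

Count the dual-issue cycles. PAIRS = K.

[0] i0  or.ALU  -- RAW r0
[1] i1  st.MEM  -- no-port MEM/MEM
[2] i2/i3  ld.MEM+beq.BR  -- 2-wide
[3] i4  ld.MEM  -- WAW r1
[4] i5  or.ALU  -- WAW r1
[5] i6  add.ALU  -- WAW r1
[6] i7  mulh.MUL  -- RAW r1
[7] i8/i9  sll.ALU+mulh.MUL  -- 2-wide
[8] i10  or.ALU  -- tail

PAIRS = 2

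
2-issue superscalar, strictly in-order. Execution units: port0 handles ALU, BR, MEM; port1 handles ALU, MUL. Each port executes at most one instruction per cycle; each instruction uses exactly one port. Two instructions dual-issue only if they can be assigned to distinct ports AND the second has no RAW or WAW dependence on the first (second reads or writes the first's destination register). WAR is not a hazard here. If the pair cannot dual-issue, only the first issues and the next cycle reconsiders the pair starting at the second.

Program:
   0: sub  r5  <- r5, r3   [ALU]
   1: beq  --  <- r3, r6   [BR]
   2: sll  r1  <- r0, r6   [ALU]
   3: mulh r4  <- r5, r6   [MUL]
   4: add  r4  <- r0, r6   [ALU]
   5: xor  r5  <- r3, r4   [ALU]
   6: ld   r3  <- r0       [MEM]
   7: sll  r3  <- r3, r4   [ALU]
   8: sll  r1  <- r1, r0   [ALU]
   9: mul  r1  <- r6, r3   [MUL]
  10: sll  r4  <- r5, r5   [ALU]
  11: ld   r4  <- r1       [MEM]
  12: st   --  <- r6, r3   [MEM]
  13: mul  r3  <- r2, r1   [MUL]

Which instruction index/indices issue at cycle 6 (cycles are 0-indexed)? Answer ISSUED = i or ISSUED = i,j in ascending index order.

  cy0 -> i0/i1 (sub;beq) 2-wide
  cy1 -> i2/i3 (sll;mulh) 2-wide
  cy2 -> i4 (add) RAW r4
  cy3 -> i5/i6 (xor;ld) 2-wide
  cy4 -> i7/i8 (sll;sll) 2-wide
  cy5 -> i9/i10 (mul;sll) 2-wide
  cy6 -> i11 (ld) no-port MEM/MEM
  cy7 -> i12/i13 (st;mul) 2-wide

ISSUED = 11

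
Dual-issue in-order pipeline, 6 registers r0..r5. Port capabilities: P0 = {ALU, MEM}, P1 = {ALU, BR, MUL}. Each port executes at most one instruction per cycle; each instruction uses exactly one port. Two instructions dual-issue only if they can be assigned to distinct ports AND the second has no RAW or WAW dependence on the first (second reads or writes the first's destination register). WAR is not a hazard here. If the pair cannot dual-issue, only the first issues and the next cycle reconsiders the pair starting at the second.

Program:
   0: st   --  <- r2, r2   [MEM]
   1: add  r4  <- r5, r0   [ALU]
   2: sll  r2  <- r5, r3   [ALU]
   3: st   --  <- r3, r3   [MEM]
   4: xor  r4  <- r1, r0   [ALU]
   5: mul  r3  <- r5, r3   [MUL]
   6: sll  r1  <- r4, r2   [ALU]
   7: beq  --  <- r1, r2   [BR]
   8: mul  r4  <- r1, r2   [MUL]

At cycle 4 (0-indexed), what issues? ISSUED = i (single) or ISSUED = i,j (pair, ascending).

c0: i0,i1 st add  dual
c1: i2,i3 sll st  dual
c2: i4,i5 xor mul  dual
c3: i6 sll  RAW r1
c4: i7 beq  no-port BR/MUL
c5: i8 mul  tail

ISSUED = 7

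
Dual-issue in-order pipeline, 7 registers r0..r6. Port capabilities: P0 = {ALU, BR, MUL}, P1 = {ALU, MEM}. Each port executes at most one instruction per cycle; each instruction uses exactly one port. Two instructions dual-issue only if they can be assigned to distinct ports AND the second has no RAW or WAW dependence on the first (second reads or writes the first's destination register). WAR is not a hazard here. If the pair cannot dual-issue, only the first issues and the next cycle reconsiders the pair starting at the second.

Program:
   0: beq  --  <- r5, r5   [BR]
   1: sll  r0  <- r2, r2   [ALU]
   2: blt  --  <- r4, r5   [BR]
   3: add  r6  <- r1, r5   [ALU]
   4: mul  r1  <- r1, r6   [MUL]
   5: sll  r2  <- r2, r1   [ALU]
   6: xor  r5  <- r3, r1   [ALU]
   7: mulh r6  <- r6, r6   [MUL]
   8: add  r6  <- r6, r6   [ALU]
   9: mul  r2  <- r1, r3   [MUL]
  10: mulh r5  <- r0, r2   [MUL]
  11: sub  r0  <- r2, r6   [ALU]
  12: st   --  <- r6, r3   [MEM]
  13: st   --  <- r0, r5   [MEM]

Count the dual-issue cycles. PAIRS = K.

PAIRS = 5

[0] i0+i1  beq sll  -- dual
[1] i2+i3  blt add  -- dual
[2] i4  mul  -- RAW r1
[3] i5+i6  sll xor  -- dual
[4] i7  mulh  -- RAW+WAW r6
[5] i8+i9  add mul  -- dual
[6] i10+i11  mulh sub  -- dual
[7] i12  st  -- no-port MEM/MEM
[8] i13  st  -- tail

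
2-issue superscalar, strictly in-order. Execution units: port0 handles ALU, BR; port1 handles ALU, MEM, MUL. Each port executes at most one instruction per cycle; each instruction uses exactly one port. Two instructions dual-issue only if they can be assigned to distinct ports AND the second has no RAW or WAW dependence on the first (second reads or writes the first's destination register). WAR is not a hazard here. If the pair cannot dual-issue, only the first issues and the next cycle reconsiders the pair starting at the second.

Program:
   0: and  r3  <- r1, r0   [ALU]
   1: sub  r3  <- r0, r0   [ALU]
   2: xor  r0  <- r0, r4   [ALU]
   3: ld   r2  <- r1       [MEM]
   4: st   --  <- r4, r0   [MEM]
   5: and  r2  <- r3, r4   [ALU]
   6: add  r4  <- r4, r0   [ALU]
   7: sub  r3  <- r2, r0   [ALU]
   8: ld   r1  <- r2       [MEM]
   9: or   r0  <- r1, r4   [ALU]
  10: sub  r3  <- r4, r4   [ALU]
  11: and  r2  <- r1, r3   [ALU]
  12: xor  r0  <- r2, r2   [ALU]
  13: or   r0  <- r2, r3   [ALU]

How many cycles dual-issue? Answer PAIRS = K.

PAIRS = 4

#0 head=0: and.ALU i0 WAW r3
#1 head=1: sub.ALU xor.ALU i1/i2 pair
#2 head=3: ld.MEM i3 no-port MEM/MEM
#3 head=4: st.MEM and.ALU i4/i5 pair
#4 head=6: add.ALU sub.ALU i6/i7 pair
#5 head=8: ld.MEM i8 RAW r1
#6 head=9: or.ALU sub.ALU i9/i10 pair
#7 head=11: and.ALU i11 RAW r2
#8 head=12: xor.ALU i12 WAW r0
#9 head=13: or.ALU i13 tail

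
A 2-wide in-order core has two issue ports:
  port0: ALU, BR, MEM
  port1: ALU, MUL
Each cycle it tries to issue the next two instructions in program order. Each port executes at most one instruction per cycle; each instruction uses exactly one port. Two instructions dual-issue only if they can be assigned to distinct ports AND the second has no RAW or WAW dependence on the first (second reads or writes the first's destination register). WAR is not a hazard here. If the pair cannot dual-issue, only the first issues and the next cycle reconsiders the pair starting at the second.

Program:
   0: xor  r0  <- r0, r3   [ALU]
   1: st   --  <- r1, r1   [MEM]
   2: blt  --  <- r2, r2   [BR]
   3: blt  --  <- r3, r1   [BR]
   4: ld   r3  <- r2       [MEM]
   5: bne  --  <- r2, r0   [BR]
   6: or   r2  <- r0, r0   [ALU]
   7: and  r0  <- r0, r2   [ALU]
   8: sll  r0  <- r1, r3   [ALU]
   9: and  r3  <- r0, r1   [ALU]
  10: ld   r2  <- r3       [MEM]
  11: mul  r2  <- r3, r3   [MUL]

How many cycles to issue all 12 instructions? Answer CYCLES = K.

CYCLES = 10

0. xor st @i0/i1  | pair
1. blt @i2  | no-port BR/BR
2. blt @i3  | no-port BR/MEM
3. ld @i4  | no-port MEM/BR
4. bne or @i5/i6  | pair
5. and @i7  | WAW r0
6. sll @i8  | RAW r0
7. and @i9  | RAW r3
8. ld @i10  | WAW r2
9. mul @i11  | tail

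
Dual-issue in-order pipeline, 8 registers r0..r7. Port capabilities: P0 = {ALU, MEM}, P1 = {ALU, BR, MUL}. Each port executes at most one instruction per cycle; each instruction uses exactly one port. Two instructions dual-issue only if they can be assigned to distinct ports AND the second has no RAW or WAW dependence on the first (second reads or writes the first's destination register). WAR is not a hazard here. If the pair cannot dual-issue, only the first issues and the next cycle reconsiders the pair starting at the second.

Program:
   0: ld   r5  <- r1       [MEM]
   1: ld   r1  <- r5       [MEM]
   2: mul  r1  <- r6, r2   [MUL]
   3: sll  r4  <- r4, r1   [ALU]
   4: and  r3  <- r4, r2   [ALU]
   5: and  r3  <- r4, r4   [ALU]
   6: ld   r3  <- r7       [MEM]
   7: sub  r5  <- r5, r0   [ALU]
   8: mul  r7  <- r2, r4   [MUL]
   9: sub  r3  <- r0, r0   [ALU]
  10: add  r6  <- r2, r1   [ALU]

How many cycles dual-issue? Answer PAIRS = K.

PAIRS = 2

#0 head=0: ld.MEM i0 no-port MEM/MEM
#1 head=1: ld.MEM i1 WAW r1
#2 head=2: mul.MUL i2 RAW r1
#3 head=3: sll.ALU i3 RAW r4
#4 head=4: and.ALU i4 WAW r3
#5 head=5: and.ALU i5 WAW r3
#6 head=6: ld.MEM/sub.ALU i6+i7 2-wide
#7 head=8: mul.MUL/sub.ALU i8+i9 2-wide
#8 head=10: add.ALU i10 tail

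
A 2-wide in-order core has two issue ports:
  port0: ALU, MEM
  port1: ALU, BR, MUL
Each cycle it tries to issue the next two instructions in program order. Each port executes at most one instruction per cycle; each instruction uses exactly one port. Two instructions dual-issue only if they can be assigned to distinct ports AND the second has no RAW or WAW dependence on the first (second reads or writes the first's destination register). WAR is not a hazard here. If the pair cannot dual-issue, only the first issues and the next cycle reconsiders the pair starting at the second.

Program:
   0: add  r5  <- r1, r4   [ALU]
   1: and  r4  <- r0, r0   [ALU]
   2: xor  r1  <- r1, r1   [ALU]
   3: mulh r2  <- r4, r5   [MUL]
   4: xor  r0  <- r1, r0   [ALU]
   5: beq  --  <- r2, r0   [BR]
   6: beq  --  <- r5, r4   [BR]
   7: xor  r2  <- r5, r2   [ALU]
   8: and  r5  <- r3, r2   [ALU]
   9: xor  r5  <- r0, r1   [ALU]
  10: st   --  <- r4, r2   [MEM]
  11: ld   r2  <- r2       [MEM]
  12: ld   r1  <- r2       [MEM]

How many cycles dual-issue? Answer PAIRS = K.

0. add.ALU and.ALU @i0/i1  | dual
1. xor.ALU mulh.MUL @i2/i3  | dual
2. xor.ALU @i4  | RAW r0
3. beq.BR @i5  | no-port BR/BR
4. beq.BR xor.ALU @i6/i7  | dual
5. and.ALU @i8  | WAW r5
6. xor.ALU st.MEM @i9/i10  | dual
7. ld.MEM @i11  | no-port MEM/MEM
8. ld.MEM @i12  | tail

PAIRS = 4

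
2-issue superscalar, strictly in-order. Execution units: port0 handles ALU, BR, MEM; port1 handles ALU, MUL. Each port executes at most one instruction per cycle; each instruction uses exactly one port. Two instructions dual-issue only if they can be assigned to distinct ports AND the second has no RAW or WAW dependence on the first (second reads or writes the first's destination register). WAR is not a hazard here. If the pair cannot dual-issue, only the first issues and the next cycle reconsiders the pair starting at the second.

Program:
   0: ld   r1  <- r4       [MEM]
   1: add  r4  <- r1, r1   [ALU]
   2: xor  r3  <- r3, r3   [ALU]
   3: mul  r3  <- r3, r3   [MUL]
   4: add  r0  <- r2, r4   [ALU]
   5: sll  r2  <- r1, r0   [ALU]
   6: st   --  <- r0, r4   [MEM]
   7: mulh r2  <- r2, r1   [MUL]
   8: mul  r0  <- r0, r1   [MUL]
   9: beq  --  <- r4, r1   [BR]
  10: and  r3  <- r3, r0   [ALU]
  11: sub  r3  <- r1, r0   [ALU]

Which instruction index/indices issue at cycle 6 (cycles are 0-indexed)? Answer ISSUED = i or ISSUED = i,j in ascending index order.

ISSUED = 10

t=0 i0:ld ; RAW r1
t=1 i1+i2:add xor ; dual
t=2 i3+i4:mul add ; dual
t=3 i5+i6:sll st ; dual
t=4 i7:mulh ; no-port MUL/MUL
t=5 i8+i9:mul beq ; dual
t=6 i10:and ; WAW r3
t=7 i11:sub ; tail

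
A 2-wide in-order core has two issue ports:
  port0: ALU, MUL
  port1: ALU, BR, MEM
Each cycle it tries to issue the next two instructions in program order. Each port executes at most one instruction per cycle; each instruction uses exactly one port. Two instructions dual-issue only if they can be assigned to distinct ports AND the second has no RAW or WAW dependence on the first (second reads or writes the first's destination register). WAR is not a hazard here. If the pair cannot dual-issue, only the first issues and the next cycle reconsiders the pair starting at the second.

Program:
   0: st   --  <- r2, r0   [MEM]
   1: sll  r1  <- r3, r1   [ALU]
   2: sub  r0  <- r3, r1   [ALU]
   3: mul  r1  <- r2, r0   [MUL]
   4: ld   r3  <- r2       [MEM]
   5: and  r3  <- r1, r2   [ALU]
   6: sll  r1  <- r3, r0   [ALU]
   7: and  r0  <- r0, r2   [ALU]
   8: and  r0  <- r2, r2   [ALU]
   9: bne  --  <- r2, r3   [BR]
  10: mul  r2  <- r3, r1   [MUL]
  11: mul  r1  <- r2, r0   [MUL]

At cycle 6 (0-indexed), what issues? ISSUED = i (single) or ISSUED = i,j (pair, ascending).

ISSUED = 10

c0: i0+i1 st+sll  2-wide
c1: i2 sub  RAW r0
c2: i3+i4 mul+ld  2-wide
c3: i5 and  RAW r3
c4: i6+i7 sll+and  2-wide
c5: i8+i9 and+bne  2-wide
c6: i10 mul  no-port MUL/MUL
c7: i11 mul  tail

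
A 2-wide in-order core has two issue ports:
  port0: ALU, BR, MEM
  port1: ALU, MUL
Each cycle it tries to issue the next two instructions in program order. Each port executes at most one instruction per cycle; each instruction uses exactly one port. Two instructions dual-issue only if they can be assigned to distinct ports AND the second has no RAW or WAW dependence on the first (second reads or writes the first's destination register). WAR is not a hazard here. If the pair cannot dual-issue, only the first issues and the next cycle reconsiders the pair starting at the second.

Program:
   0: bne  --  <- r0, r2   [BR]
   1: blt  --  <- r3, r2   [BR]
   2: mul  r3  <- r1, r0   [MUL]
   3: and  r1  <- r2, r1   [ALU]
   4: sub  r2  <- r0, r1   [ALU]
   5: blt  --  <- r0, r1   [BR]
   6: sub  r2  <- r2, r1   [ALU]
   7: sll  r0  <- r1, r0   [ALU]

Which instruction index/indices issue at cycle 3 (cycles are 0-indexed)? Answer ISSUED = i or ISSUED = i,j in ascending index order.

#0 head=0: bne i0 no-port BR/BR
#1 head=1: blt+mul i1,i2 2-wide
#2 head=3: and i3 RAW r1
#3 head=4: sub+blt i4,i5 2-wide
#4 head=6: sub+sll i6,i7 2-wide

ISSUED = 4,5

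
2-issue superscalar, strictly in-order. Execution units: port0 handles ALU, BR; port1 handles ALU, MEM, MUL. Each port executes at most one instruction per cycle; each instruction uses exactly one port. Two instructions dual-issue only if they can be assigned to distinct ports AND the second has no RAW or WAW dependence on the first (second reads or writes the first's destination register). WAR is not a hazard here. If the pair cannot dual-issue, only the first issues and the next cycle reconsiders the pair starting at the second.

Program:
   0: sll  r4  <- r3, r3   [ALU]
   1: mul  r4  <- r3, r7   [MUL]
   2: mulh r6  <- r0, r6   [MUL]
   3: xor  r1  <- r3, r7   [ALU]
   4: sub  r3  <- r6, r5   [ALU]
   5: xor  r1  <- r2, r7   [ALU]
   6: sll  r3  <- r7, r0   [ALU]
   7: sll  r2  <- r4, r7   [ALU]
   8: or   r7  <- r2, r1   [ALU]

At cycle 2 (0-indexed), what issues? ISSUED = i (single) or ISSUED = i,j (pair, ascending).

ISSUED = 2,3

#0 head=0: sll.ALU i0 WAW r4
#1 head=1: mul.MUL i1 no-port MUL/MUL
#2 head=2: mulh.MUL/xor.ALU i2+i3 pair
#3 head=4: sub.ALU/xor.ALU i4+i5 pair
#4 head=6: sll.ALU/sll.ALU i6+i7 pair
#5 head=8: or.ALU i8 tail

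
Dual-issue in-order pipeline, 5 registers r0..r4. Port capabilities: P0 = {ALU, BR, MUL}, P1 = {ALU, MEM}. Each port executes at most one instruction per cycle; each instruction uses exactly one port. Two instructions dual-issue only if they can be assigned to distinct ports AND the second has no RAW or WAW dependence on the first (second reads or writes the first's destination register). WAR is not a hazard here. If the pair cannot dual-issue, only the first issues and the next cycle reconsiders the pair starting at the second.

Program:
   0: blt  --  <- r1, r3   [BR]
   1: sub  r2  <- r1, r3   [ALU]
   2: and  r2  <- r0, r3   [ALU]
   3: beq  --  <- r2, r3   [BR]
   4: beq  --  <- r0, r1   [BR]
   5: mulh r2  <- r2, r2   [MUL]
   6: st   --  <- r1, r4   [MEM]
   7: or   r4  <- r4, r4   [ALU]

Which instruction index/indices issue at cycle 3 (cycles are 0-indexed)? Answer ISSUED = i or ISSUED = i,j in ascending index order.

ISSUED = 4

[0] i0/i1  blt/sub  -- 2-wide
[1] i2  and  -- RAW r2
[2] i3  beq  -- no-port BR/BR
[3] i4  beq  -- no-port BR/MUL
[4] i5/i6  mulh/st  -- 2-wide
[5] i7  or  -- tail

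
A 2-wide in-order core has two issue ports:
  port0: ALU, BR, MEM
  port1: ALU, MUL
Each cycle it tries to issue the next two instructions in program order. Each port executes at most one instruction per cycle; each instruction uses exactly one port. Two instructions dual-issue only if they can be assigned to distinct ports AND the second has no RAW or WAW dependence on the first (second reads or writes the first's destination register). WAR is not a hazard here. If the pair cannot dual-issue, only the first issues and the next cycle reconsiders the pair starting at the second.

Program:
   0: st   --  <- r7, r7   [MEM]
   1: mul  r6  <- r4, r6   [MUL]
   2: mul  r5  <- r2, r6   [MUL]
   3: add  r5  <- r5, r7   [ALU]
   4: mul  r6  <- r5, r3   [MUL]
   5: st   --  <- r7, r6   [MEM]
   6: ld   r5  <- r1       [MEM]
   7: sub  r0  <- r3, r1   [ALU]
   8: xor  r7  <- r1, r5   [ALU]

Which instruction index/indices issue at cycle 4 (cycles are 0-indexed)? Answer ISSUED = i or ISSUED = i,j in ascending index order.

ISSUED = 5

0. st;mul @i0,i1  | dual
1. mul @i2  | RAW+WAW r5
2. add @i3  | RAW r5
3. mul @i4  | RAW r6
4. st @i5  | no-port MEM/MEM
5. ld;sub @i6,i7  | dual
6. xor @i8  | tail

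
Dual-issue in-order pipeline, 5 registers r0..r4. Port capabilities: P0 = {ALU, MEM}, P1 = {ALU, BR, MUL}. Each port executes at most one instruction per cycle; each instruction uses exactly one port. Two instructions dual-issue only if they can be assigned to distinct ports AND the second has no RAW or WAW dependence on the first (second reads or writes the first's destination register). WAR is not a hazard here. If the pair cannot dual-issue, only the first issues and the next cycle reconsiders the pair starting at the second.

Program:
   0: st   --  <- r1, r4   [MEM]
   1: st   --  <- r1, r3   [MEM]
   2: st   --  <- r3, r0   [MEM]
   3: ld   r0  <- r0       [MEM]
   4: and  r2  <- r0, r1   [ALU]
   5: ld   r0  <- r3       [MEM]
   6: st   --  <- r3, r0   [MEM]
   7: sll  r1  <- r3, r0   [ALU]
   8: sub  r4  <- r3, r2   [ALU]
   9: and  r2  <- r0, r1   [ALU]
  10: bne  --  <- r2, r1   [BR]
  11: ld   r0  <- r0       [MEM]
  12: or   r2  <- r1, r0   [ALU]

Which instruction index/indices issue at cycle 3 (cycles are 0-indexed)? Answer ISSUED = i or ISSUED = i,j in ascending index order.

t=0 i0:st ; no-port MEM/MEM
t=1 i1:st ; no-port MEM/MEM
t=2 i2:st ; no-port MEM/MEM
t=3 i3:ld ; RAW r0
t=4 i4&i5:and+ld ; pair
t=5 i6&i7:st+sll ; pair
t=6 i8&i9:sub+and ; pair
t=7 i10&i11:bne+ld ; pair
t=8 i12:or ; tail

ISSUED = 3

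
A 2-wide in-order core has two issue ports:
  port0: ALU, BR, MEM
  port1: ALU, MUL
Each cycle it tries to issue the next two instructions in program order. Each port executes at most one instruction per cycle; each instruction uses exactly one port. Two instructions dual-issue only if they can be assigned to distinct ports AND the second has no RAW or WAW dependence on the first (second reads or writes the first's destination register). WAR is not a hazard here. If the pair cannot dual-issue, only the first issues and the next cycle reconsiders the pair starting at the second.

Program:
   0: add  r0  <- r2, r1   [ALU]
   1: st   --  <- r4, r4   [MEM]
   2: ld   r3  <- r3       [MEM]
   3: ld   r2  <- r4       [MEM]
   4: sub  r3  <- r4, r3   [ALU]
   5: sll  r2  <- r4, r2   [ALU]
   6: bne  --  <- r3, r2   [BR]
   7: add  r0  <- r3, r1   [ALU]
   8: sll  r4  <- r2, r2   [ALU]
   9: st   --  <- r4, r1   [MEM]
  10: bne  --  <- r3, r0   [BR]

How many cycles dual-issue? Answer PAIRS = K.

[0] i0,i1  add.ALU;st.MEM  -- 2-wide
[1] i2  ld.MEM  -- no-port MEM/MEM
[2] i3,i4  ld.MEM;sub.ALU  -- 2-wide
[3] i5  sll.ALU  -- RAW r2
[4] i6,i7  bne.BR;add.ALU  -- 2-wide
[5] i8  sll.ALU  -- RAW r4
[6] i9  st.MEM  -- no-port MEM/BR
[7] i10  bne.BR  -- tail

PAIRS = 3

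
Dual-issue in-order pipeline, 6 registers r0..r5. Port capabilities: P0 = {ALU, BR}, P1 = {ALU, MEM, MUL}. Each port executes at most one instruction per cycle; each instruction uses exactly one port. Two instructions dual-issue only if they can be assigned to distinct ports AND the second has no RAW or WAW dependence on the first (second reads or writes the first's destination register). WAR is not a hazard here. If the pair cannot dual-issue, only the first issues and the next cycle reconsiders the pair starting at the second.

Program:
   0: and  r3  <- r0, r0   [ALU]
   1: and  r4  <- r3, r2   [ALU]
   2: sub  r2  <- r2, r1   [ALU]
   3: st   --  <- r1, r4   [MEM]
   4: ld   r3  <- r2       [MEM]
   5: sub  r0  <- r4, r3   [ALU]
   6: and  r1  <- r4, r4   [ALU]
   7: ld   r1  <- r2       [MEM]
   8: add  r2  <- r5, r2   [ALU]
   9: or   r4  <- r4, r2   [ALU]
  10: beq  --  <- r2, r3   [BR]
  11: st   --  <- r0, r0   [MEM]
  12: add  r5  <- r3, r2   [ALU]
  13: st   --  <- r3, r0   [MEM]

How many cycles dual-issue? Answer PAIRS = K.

#0 head=0: and.ALU i0 RAW r3
#1 head=1: and.ALU sub.ALU i1/i2 pair
#2 head=3: st.MEM i3 no-port MEM/MEM
#3 head=4: ld.MEM i4 RAW r3
#4 head=5: sub.ALU and.ALU i5/i6 pair
#5 head=7: ld.MEM add.ALU i7/i8 pair
#6 head=9: or.ALU beq.BR i9/i10 pair
#7 head=11: st.MEM add.ALU i11/i12 pair
#8 head=13: st.MEM i13 tail

PAIRS = 5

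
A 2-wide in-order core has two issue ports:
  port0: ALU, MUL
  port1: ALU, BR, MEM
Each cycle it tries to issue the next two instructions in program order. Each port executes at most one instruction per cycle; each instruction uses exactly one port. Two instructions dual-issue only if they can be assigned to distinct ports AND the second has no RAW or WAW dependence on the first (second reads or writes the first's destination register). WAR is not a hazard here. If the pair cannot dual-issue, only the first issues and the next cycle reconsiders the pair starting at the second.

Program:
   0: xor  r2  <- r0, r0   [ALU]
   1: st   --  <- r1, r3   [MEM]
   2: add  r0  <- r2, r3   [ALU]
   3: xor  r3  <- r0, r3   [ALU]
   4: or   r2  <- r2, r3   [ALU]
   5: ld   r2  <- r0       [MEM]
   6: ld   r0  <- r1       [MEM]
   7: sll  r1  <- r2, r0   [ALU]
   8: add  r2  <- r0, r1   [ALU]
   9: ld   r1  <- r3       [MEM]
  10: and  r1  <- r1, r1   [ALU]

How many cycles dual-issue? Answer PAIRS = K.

[0] i0,i1  xor.ALU+st.MEM  -- pair
[1] i2  add.ALU  -- RAW r0
[2] i3  xor.ALU  -- RAW r3
[3] i4  or.ALU  -- WAW r2
[4] i5  ld.MEM  -- no-port MEM/MEM
[5] i6  ld.MEM  -- RAW r0
[6] i7  sll.ALU  -- RAW r1
[7] i8,i9  add.ALU+ld.MEM  -- pair
[8] i10  and.ALU  -- tail

PAIRS = 2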